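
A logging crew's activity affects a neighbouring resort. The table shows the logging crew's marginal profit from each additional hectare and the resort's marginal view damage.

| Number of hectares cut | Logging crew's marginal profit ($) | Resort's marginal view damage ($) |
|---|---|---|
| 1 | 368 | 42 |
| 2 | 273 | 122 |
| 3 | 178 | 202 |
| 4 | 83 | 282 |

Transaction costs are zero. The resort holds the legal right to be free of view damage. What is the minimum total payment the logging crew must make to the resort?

$164

Efficient level: marginal profit ≥ marginal view damage through level 2, so k* = 2.
With the resort holding the right, the logging crew must at least compensate total damage at k*: 42 + 122 = 164.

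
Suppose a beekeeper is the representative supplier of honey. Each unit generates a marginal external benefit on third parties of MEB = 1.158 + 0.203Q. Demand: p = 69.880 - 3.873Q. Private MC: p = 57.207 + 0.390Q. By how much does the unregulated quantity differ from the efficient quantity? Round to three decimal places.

0.434 units

Market equilibrium (private): 57.207 + 0.390Q = 69.880 - 3.873Q → Q_m = 2.9728.
Social marginal cost = private MC − MEB = 56.049 + 0.187Q.
Set SMC = demand: 56.049 + 0.187Q = 69.880 - 3.873Q → Q* = 3.4067.
Gap = |2.9728 − 3.4067| = 0.4339.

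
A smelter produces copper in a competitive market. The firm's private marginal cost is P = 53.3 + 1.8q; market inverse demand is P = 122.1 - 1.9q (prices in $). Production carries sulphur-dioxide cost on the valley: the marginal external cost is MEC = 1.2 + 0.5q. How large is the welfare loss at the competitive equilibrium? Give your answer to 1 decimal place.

Market equilibrium (private): 53.3 + 1.8q = 122.1 - 1.9q → q_m = 18.5946.
Social marginal cost = private MC + MEC = 54.5 + 2.3q.
Set SMC = demand: 54.5 + 2.3q = 122.1 - 1.9q → q* = 16.0952.
Height of the DWL triangle at q_m is SMC(q_m) − demand(q_m) = MEC(q_m) = 10.4973.
DWL = ½ × 2.4994 × 10.4973 = 13.1185.

DWL = $13.1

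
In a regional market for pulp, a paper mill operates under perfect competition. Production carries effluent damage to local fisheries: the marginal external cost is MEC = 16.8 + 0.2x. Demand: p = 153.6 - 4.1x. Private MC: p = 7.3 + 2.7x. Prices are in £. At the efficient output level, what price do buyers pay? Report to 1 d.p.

P = £77.8

Social marginal cost = private MC + MEC = 24.1 + 2.9x.
Set SMC = demand: 24.1 + 2.9x = 153.6 - 4.1x → x* = 18.5000.
Consumer price on the demand curve at x*: 153.6 − 4.1×18.5000 = 77.7500.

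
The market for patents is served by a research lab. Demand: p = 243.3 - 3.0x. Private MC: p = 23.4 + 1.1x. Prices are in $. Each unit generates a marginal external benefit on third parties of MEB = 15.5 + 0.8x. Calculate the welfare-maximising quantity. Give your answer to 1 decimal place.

Social marginal cost = private MC − MEB = 7.9 + 0.3x.
Set SMC = demand: 7.9 + 0.3x = 243.3 - 3.0x → x* = 71.3333.

x* = 71.3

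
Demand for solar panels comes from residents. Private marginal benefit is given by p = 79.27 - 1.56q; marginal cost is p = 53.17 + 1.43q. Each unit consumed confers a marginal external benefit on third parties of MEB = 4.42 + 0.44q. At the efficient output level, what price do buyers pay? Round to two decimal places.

P = 60.60

Social marginal benefit = demand + MEB = 83.69 - 1.12q.
Set SMB = MC: 83.69 - 1.12q = 53.17 + 1.43q → q* = 11.9686.
Consumer price on the demand curve at q*: 79.27 − 1.56×11.9686 = 60.5990.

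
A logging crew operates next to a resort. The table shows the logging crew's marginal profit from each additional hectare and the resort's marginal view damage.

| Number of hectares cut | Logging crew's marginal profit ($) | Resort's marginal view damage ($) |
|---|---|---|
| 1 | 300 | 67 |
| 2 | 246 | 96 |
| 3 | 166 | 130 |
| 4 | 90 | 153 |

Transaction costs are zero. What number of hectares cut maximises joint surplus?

3

Bargaining reaches the level where marginal profit last exceeds marginal view damage.
That holds through level 3 (166 ≥ 130) but not at 4 (90 < 153).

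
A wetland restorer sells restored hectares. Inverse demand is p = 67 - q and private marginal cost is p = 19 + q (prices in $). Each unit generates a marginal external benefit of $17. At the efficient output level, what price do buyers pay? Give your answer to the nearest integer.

Social marginal cost = private MC − MEB = 2 + q.
Set SMC = demand: 2 + q = 67 - q → q* = 32.5000.
Consumer price on the demand curve at q*: 67 − 1×32.5000 = 34.5000.

P = $35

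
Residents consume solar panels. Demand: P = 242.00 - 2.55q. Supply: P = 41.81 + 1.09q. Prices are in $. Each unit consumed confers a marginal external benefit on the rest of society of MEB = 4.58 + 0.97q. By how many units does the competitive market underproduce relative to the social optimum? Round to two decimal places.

Market equilibrium (private): 41.81 + 1.09q = 242.00 - 2.55q → q_m = 54.9973.
Social marginal benefit = demand + MEB = 246.58 - 1.58q.
Set SMB = MC: 246.58 - 1.58q = 41.81 + 1.09q → q* = 76.6929.
Gap = |54.9973 − 76.6929| = 21.6956.

21.70 units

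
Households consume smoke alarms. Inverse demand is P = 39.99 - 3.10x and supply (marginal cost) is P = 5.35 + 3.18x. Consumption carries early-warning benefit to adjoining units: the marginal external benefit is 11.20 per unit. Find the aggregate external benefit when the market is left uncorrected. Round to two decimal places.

61.78

Market equilibrium (private): 5.35 + 3.18x = 39.99 - 3.10x → x_m = 5.5159.
Total external benefit = MEB × x_m = 11.20 × 5.5159 = 61.7781.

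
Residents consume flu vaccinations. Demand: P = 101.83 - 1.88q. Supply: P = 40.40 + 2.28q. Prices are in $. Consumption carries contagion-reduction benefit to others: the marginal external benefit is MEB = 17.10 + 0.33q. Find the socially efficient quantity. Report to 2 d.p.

q* = 20.50

Social marginal benefit = demand + MEB = 118.93 - 1.55q.
Set SMB = MC: 118.93 - 1.55q = 40.40 + 2.28q → q* = 20.5039.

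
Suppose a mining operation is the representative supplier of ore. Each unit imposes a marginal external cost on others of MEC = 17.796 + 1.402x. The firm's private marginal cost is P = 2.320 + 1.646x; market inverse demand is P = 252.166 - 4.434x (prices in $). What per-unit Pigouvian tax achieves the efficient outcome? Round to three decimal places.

Social marginal cost = private MC + MEC = 20.116 + 3.048x.
Set SMC = demand: 20.116 + 3.048x = 252.166 - 4.434x → x* = 31.0144.
The Pigouvian tax equals MEC at x*: 17.796 + 1.402×31.0144 = 61.2782.

tax = $61.278 per unit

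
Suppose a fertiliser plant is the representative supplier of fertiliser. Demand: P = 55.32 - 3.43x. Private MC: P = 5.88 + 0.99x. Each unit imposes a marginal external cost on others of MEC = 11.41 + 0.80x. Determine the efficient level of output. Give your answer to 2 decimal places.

Social marginal cost = private MC + MEC = 17.29 + 1.79x.
Set SMC = demand: 17.29 + 1.79x = 55.32 - 3.43x → x* = 7.2854.

x* = 7.29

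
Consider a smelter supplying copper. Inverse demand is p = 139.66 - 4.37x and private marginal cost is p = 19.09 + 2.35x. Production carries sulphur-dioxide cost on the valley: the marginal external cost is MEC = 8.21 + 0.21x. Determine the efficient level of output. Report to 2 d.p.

x* = 16.21

Social marginal cost = private MC + MEC = 27.30 + 2.56x.
Set SMC = demand: 27.30 + 2.56x = 139.66 - 4.37x → x* = 16.2136.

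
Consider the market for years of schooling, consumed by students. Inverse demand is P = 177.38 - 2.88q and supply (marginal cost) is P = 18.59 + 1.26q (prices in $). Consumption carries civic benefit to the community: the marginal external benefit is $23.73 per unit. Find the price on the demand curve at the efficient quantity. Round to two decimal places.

P = $50.41

Social marginal benefit = demand + MEB = 201.11 - 2.88q.
Set SMB = MC: 201.11 - 2.88q = 18.59 + 1.26q → q* = 44.0870.
Consumer price on the demand curve at q*: 177.38 − 2.88×44.0870 = 50.4094.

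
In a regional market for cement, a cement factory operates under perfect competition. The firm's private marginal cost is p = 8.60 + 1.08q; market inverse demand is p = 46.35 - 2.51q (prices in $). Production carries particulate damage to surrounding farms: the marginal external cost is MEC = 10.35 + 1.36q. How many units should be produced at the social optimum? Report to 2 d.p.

q* = 5.54

Social marginal cost = private MC + MEC = 18.95 + 2.44q.
Set SMC = demand: 18.95 + 2.44q = 46.35 - 2.51q → q* = 5.5354.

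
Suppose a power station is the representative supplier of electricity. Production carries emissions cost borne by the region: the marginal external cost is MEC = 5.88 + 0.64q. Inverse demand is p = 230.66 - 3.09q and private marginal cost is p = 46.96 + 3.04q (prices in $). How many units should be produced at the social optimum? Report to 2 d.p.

q* = 26.27

Social marginal cost = private MC + MEC = 52.84 + 3.68q.
Set SMC = demand: 52.84 + 3.68q = 230.66 - 3.09q → q* = 26.2659.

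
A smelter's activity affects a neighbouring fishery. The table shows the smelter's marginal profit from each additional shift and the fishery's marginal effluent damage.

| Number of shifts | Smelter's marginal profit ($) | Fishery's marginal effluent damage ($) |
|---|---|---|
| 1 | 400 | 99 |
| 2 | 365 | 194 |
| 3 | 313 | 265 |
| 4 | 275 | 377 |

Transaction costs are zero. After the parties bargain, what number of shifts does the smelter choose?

3

Bargaining reaches the level where marginal profit last exceeds marginal effluent damage.
That holds through level 3 (313 ≥ 265) but not at 4 (275 < 377).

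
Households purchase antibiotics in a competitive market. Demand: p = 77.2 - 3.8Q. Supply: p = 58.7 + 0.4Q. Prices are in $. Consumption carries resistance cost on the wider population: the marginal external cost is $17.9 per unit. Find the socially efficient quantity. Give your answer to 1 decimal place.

Social marginal benefit = demand − MEC = 59.3 - 3.8Q.
Set SMB = MC: 59.3 - 3.8Q = 58.7 + 0.4Q → Q* = 0.1429.

Q* = 0.1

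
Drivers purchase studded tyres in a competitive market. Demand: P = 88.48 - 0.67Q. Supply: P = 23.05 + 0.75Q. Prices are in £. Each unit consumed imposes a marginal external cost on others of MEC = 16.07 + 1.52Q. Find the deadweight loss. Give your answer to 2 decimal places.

Market equilibrium (private): 23.05 + 0.75Q = 88.48 - 0.67Q → Q_m = 46.0775.
Social marginal benefit = demand − MEC = 72.41 - 2.19Q.
Set SMB = MC: 72.41 - 2.19Q = 23.05 + 0.75Q → Q* = 16.7891.
The welfare-loss triangle has base |Q_m − Q*| and height MEC(Q_m) (the vertical gap between SMB and MC is zero at Q* and MEC at Q_m).
DWL = ½ × 29.2884 × 86.1077 = 1260.9784.

DWL = £1260.98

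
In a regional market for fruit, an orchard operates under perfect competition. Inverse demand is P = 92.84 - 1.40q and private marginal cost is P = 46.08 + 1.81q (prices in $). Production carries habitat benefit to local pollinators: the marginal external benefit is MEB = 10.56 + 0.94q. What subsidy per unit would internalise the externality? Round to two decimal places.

Social marginal cost = private MC − MEB = 35.52 + 0.87q.
Set SMC = demand: 35.52 + 0.87q = 92.84 - 1.40q → q* = 25.2511.
The Pigouvian subsidy equals MEB at q*: 10.56 + 0.94×25.2511 = 34.2960.

subsidy = $34.30 per unit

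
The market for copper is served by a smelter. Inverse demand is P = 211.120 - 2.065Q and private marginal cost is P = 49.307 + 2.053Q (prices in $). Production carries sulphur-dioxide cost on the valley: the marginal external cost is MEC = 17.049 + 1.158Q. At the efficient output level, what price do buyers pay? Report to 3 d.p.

P = $154.460

Social marginal cost = private MC + MEC = 66.356 + 3.211Q.
Set SMC = demand: 66.356 + 3.211Q = 211.120 - 2.065Q → Q* = 27.4382.
Consumer price on the demand curve at Q*: 211.120 − 2.065×27.4382 = 154.4601.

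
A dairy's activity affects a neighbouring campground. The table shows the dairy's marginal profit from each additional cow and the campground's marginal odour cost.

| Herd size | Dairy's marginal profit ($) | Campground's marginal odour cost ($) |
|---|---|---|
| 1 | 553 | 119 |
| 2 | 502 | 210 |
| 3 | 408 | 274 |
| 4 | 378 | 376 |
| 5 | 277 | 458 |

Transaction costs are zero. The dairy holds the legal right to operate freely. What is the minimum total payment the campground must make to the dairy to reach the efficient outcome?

$277

Left alone the dairy would choose level 5 (marginal profit stays positive).
Efficient level: k* = 4 (marginal profit ≥ marginal odour cost through 4).
The campground must at least cover the dairy's forgone profit from cutting 5→4: 277 = 277.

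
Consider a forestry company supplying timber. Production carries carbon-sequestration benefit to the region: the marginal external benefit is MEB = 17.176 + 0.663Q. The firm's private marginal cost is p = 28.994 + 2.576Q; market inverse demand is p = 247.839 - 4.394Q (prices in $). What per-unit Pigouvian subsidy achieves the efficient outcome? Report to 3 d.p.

subsidy = $41.987 per unit

Social marginal cost = private MC − MEB = 11.818 + 1.913Q.
Set SMC = demand: 11.818 + 1.913Q = 247.839 - 4.394Q → Q* = 37.4221.
The Pigouvian subsidy equals MEB at Q*: 17.176 + 0.663×37.4221 = 41.9869.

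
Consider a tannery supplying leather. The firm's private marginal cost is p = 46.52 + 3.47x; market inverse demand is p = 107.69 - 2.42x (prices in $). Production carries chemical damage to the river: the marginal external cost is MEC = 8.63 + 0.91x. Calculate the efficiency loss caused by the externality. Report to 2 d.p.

DWL = $24.04

Market equilibrium (private): 46.52 + 3.47x = 107.69 - 2.42x → x_m = 10.3854.
Social marginal cost = private MC + MEC = 55.15 + 4.38x.
Set SMC = demand: 55.15 + 4.38x = 107.69 - 2.42x → x* = 7.7265.
The welfare-loss triangle has base |x_m − x*| and height MEC(x_m) (the vertical gap between SMC and demand is zero at x* and MEC at x_m).
DWL = ½ × 2.6589 × 18.0807 = 24.0374.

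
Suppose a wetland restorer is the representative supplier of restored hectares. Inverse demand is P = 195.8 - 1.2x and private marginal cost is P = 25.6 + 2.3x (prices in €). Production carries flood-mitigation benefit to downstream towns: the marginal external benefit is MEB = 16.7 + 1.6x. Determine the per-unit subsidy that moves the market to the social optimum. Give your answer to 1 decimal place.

Social marginal cost = private MC − MEB = 8.9 + 0.7x.
Set SMC = demand: 8.9 + 0.7x = 195.8 - 1.2x → x* = 98.3684.
The Pigouvian subsidy equals MEB at x*: 16.7 + 1.6×98.3684 = 174.0894.

subsidy = €174.1 per unit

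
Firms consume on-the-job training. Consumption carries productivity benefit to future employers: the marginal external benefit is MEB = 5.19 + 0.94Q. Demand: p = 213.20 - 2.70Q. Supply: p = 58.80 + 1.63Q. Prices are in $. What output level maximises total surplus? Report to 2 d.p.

Social marginal benefit = demand + MEB = 218.39 - 1.76Q.
Set SMB = MC: 218.39 - 1.76Q = 58.80 + 1.63Q → Q* = 47.0767.

Q* = 47.08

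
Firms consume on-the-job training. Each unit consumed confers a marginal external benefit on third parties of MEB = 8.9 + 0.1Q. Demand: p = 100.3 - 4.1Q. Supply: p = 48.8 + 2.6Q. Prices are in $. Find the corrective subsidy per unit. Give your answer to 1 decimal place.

subsidy = $9.8 per unit

Social marginal benefit = demand + MEB = 109.2 - 4.0Q.
Set SMB = MC: 109.2 - 4.0Q = 48.8 + 2.6Q → Q* = 9.1515.
The Pigouvian subsidy equals MEB at Q*: 8.9 + 0.1×9.1515 = 9.8152.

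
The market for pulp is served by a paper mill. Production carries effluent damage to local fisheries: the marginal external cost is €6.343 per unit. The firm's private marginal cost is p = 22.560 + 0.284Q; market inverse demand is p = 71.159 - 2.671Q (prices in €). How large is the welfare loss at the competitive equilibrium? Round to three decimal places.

DWL = €6.808

Market equilibrium (private): 22.560 + 0.284Q = 71.159 - 2.671Q → Q_m = 16.4464.
Social marginal cost = private MC + MEC = 28.903 + 0.284Q.
Set SMC = demand: 28.903 + 0.284Q = 71.159 - 2.671Q → Q* = 14.2998.
Between Q* and Q_m the wedge SMC − demand runs linearly from 0 to MEC(Q_m), so the loss is a triangle.
DWL = ½ × 2.1466 × 6.3430 = 6.8079.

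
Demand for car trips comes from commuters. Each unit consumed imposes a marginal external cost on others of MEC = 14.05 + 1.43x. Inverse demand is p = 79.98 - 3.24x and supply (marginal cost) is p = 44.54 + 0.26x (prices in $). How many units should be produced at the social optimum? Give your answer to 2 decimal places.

x* = 4.34

Social marginal benefit = demand − MEC = 65.93 - 4.67x.
Set SMB = MC: 65.93 - 4.67x = 44.54 + 0.26x → x* = 4.3387.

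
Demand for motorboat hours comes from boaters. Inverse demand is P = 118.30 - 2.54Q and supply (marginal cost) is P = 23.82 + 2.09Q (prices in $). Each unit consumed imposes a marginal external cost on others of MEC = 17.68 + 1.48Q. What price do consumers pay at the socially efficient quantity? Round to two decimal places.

P = $86.37

Social marginal benefit = demand − MEC = 100.62 - 4.02Q.
Set SMB = MC: 100.62 - 4.02Q = 23.82 + 2.09Q → Q* = 12.5696.
Consumer price on the demand curve at Q*: 118.30 − 2.54×12.5696 = 86.3732.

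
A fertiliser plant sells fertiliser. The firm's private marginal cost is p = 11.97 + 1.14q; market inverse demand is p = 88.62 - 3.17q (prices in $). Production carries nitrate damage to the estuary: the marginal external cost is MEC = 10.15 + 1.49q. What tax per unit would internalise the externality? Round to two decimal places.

Social marginal cost = private MC + MEC = 22.12 + 2.63q.
Set SMC = demand: 22.12 + 2.63q = 88.62 - 3.17q → q* = 11.4655.
The Pigouvian tax equals MEC at q*: 10.15 + 1.49×11.4655 = 27.2336.

tax = $27.23 per unit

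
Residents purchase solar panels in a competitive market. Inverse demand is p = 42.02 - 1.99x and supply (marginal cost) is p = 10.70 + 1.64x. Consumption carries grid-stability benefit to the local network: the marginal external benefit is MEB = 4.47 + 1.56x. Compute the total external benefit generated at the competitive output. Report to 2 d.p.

Market equilibrium (private): 10.70 + 1.64x = 42.02 - 1.99x → x_m = 8.6281.
Total external benefit = ∫₀^{x_m} (4.47 + 1.56x) dx = 4.47×8.6281 + ½×1.56×8.6281² = 96.6340.

96.63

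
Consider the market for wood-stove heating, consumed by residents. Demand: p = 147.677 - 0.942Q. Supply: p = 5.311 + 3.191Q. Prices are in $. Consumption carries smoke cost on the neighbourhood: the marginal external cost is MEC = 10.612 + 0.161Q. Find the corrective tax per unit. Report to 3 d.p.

Social marginal benefit = demand − MEC = 137.065 - 1.103Q.
Set SMB = MC: 137.065 - 1.103Q = 5.311 + 3.191Q → Q* = 30.6833.
The Pigouvian tax equals MEC at Q*: 10.612 + 0.161×30.6833 = 15.5520.

tax = $15.552 per unit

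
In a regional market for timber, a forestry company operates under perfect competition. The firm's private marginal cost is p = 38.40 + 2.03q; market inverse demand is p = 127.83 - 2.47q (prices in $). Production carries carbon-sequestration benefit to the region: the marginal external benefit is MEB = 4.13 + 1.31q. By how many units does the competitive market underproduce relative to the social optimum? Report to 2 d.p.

9.46 units

Market equilibrium (private): 38.40 + 2.03q = 127.83 - 2.47q → q_m = 19.8733.
Social marginal cost = private MC − MEB = 34.27 + 0.72q.
Set SMC = demand: 34.27 + 0.72q = 127.83 - 2.47q → q* = 29.3292.
Gap = |19.8733 − 29.3292| = 9.4559.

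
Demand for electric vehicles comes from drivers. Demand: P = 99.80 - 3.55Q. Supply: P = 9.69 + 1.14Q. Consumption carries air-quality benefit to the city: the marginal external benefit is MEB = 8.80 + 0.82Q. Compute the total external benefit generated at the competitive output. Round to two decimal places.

Market equilibrium (private): 9.69 + 1.14Q = 99.80 - 3.55Q → Q_m = 19.2132.
Total external benefit = ∫₀^{Q_m} (8.80 + 0.82Q) dQ = 8.80×19.2132 + ½×0.82×19.2132² = 320.4265.

320.43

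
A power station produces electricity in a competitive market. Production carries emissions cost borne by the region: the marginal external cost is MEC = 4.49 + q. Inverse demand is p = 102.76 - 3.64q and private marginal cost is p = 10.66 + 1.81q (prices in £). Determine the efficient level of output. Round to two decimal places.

q* = 13.58

Social marginal cost = private MC + MEC = 15.15 + 2.81q.
Set SMC = demand: 15.15 + 2.81q = 102.76 - 3.64q → q* = 13.5829.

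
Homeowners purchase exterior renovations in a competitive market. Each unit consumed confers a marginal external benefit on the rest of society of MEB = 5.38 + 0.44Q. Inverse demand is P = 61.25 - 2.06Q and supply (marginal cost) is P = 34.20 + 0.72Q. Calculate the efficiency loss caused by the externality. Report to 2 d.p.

Market equilibrium (private): 34.20 + 0.72Q = 61.25 - 2.06Q → Q_m = 9.7302.
Social marginal benefit = demand + MEB = 66.63 - 1.62Q.
Set SMB = MC: 66.63 - 1.62Q = 34.20 + 0.72Q → Q* = 13.8590.
The loss is the area between SMB and MC from Q* to Q_m; with linear curves that's a triangle of height MEB(Q_m).
DWL = ½ × 4.1288 × 9.6613 = 19.9448.

DWL = 19.94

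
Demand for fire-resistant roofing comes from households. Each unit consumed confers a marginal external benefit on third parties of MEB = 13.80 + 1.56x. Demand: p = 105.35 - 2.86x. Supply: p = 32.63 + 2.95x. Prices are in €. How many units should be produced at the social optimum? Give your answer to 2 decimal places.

Social marginal benefit = demand + MEB = 119.15 - 1.30x.
Set SMB = MC: 119.15 - 1.30x = 32.63 + 2.95x → x* = 20.3576.

x* = 20.36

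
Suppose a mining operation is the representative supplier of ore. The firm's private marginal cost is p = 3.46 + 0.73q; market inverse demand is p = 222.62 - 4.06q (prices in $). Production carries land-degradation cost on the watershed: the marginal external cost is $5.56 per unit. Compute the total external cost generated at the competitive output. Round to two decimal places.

$254.39

Market equilibrium (private): 3.46 + 0.73q = 222.62 - 4.06q → q_m = 45.7537.
Total external cost = MEC × q_m = 5.56 × 45.7537 = 254.3906.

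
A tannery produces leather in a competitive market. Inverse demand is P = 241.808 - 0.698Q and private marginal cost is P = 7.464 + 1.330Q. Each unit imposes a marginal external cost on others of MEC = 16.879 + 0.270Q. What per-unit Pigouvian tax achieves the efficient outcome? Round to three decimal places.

Social marginal cost = private MC + MEC = 24.343 + 1.600Q.
Set SMC = demand: 24.343 + 1.600Q = 241.808 - 0.698Q → Q* = 94.6323.
The Pigouvian tax equals MEC at Q*: 16.879 + 0.270×94.6323 = 42.4297.

tax = 42.430 per unit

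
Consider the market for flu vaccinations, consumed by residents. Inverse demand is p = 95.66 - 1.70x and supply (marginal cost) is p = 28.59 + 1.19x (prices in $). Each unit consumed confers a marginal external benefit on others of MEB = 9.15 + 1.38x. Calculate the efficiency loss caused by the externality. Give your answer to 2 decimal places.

DWL = $561.43

Market equilibrium (private): 28.59 + 1.19x = 95.66 - 1.70x → x_m = 23.2076.
Social marginal benefit = demand + MEB = 104.81 - 0.32x.
Set SMB = MC: 104.81 - 0.32x = 28.59 + 1.19x → x* = 50.4768.
The welfare-loss triangle has base |x_m − x*| and height MEB(x_m) (the vertical gap between SMB and MC is zero at x* and MEB at x_m).
DWL = ½ × 27.2692 × 41.1765 = 561.4251.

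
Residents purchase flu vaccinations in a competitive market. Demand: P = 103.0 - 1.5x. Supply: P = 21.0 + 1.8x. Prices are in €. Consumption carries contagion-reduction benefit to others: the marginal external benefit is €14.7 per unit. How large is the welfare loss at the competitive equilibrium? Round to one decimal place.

Market equilibrium (private): 21.0 + 1.8x = 103.0 - 1.5x → x_m = 24.8485.
Social marginal benefit = demand + MEB = 117.7 - 1.5x.
Set SMB = MC: 117.7 - 1.5x = 21.0 + 1.8x → x* = 29.3030.
The welfare-loss triangle has base |x_m − x*| and height MEB(x_m) (the vertical gap between SMB and MC is zero at x* and MEB at x_m).
DWL = ½ × 4.4545 × 14.7000 = 32.7406.

DWL = €32.7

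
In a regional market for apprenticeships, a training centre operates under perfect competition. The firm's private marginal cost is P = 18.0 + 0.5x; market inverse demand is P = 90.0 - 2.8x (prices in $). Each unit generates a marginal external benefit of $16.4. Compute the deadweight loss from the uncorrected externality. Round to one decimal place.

DWL = $40.8

Market equilibrium (private): 18.0 + 0.5x = 90.0 - 2.8x → x_m = 21.8182.
Social marginal cost = private MC − MEB = 1.6 + 0.5x.
Set SMC = demand: 1.6 + 0.5x = 90.0 - 2.8x → x* = 26.7879.
The loss is the area between SMC and demand from x* to x_m; with linear curves that's a triangle of height MEB(x_m).
DWL = ½ × 4.9697 × 16.4000 = 40.7515.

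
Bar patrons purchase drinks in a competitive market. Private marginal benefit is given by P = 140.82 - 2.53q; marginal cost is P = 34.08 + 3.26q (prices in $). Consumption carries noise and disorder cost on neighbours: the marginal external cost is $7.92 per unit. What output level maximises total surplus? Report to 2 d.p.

Social marginal benefit = demand − MEC = 132.90 - 2.53q.
Set SMB = MC: 132.90 - 2.53q = 34.08 + 3.26q → q* = 17.0674.

q* = 17.07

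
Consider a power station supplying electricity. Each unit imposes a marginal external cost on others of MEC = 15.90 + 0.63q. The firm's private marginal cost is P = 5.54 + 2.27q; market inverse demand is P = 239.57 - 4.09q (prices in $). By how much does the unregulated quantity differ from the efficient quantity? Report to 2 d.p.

Market equilibrium (private): 5.54 + 2.27q = 239.57 - 4.09q → q_m = 36.7972.
Social marginal cost = private MC + MEC = 21.44 + 2.90q.
Set SMC = demand: 21.44 + 2.90q = 239.57 - 4.09q → q* = 31.2060.
Gap = |36.7972 − 31.2060| = 5.5912.

5.59 units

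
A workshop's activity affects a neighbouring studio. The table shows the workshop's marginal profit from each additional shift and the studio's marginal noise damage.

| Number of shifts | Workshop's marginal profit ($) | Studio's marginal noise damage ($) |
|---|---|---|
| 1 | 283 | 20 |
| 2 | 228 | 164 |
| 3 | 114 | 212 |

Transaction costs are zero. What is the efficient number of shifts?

2

Bargaining reaches the level where marginal profit last exceeds marginal noise damage.
That holds through level 2 (228 ≥ 164) but not at 3 (114 < 212).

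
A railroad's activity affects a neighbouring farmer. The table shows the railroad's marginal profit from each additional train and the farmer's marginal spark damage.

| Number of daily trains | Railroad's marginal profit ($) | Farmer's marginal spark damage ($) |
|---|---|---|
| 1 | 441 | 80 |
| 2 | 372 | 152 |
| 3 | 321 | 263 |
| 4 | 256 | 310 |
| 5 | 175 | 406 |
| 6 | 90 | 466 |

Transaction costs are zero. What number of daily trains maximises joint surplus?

Bargaining reaches the level where marginal profit last exceeds marginal spark damage.
That holds through level 3 (321 ≥ 263) but not at 4 (256 < 310).

3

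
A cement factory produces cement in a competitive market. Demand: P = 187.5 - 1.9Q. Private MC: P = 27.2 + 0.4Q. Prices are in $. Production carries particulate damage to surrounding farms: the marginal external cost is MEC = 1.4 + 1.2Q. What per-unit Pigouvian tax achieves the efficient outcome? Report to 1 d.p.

Social marginal cost = private MC + MEC = 28.6 + 1.6Q.
Set SMC = demand: 28.6 + 1.6Q = 187.5 - 1.9Q → Q* = 45.4000.
The Pigouvian tax equals MEC at Q*: 1.4 + 1.2×45.4000 = 55.8800.

tax = $55.9 per unit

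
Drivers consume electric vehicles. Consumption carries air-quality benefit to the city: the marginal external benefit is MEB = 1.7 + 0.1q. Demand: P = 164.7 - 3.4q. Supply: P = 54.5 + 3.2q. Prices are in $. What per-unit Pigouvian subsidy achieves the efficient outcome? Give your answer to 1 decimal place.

subsidy = $3.4 per unit

Social marginal benefit = demand + MEB = 166.4 - 3.3q.
Set SMB = MC: 166.4 - 3.3q = 54.5 + 3.2q → q* = 17.2154.
The Pigouvian subsidy equals MEB at q*: 1.7 + 0.1×17.2154 = 3.4215.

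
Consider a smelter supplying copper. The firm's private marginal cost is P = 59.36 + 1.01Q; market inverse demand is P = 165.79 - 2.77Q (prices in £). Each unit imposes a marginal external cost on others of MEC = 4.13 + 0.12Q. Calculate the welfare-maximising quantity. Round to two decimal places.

Q* = 26.23

Social marginal cost = private MC + MEC = 63.49 + 1.13Q.
Set SMC = demand: 63.49 + 1.13Q = 165.79 - 2.77Q → Q* = 26.2308.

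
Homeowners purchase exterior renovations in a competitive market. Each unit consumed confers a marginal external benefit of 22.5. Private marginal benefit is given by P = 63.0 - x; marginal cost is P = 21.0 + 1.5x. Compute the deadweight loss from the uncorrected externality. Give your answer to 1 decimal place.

DWL = 101.3

Market equilibrium (private): 21.0 + 1.5x = 63.0 - x → x_m = 16.8000.
Social marginal benefit = demand + MEB = 85.5 - x.
Set SMB = MC: 85.5 - x = 21.0 + 1.5x → x* = 25.8000.
The loss is the area between SMB and MC from x* to x_m; with linear curves that's a triangle of height MEB(x_m).
DWL = ½ × 9.0000 × 22.5000 = 101.2500.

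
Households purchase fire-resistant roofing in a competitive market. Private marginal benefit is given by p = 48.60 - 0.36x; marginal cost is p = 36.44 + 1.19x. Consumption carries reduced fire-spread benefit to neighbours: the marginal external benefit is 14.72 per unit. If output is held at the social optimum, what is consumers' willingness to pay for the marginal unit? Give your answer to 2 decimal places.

Social marginal benefit = demand + MEB = 63.32 - 0.36x.
Set SMB = MC: 63.32 - 0.36x = 36.44 + 1.19x → x* = 17.3419.
Consumer price on the demand curve at x*: 48.60 − 0.36×17.3419 = 42.3569.

P = 42.36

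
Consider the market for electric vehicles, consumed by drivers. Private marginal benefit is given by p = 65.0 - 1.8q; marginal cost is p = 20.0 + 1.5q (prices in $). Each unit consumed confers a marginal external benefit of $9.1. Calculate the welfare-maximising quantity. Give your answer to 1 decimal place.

q* = 16.4

Social marginal benefit = demand + MEB = 74.1 - 1.8q.
Set SMB = MC: 74.1 - 1.8q = 20.0 + 1.5q → q* = 16.3939.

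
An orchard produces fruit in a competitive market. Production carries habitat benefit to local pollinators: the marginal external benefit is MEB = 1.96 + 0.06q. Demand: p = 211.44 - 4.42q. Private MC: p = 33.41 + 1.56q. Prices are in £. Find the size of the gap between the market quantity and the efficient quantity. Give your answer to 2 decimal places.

0.63 units

Market equilibrium (private): 33.41 + 1.56q = 211.44 - 4.42q → q_m = 29.7709.
Social marginal cost = private MC − MEB = 31.45 + 1.50q.
Set SMC = demand: 31.45 + 1.50q = 211.44 - 4.42q → q* = 30.4037.
Gap = |29.7709 − 30.4037| = 0.6328.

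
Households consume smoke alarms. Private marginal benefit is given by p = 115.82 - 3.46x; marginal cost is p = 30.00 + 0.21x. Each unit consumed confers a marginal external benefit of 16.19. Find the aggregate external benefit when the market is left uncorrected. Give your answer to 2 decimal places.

Market equilibrium (private): 30.00 + 0.21x = 115.82 - 3.46x → x_m = 23.3842.
Total external benefit = MEB × x_m = 16.19 × 23.3842 = 378.5902.

378.59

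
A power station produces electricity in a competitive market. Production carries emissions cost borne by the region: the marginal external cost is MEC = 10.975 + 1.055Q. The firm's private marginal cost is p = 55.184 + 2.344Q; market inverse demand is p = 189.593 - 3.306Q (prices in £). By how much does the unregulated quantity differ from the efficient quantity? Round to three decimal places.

Market equilibrium (private): 55.184 + 2.344Q = 189.593 - 3.306Q → Q_m = 23.7892.
Social marginal cost = private MC + MEC = 66.159 + 3.399Q.
Set SMC = demand: 66.159 + 3.399Q = 189.593 - 3.306Q → Q* = 18.4092.
Gap = |23.7892 − 18.4092| = 5.3800.

5.380 units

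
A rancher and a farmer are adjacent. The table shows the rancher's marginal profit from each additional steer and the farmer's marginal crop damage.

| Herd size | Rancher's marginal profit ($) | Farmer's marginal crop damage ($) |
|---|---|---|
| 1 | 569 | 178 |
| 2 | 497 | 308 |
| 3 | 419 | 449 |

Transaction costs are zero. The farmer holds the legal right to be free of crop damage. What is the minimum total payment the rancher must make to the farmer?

Efficient level: marginal profit ≥ marginal crop damage through level 2, so k* = 2.
With the farmer holding the right, the rancher must at least compensate total damage at k*: 178 + 308 = 486.

$486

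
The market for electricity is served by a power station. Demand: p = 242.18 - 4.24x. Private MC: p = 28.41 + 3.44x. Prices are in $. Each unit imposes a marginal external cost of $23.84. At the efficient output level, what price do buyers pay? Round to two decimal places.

Social marginal cost = private MC + MEC = 52.25 + 3.44x.
Set SMC = demand: 52.25 + 3.44x = 242.18 - 4.24x → x* = 24.7305.
Consumer price on the demand curve at x*: 242.18 − 4.24×24.7305 = 137.3227.

P = $137.32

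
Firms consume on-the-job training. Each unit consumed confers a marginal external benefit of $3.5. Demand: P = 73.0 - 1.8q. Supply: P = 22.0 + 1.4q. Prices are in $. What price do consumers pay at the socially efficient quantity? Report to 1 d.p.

P = $42.3

Social marginal benefit = demand + MEB = 76.5 - 1.8q.
Set SMB = MC: 76.5 - 1.8q = 22.0 + 1.4q → q* = 17.0313.
Consumer price on the demand curve at q*: 73.0 − 1.8×17.0313 = 42.3437.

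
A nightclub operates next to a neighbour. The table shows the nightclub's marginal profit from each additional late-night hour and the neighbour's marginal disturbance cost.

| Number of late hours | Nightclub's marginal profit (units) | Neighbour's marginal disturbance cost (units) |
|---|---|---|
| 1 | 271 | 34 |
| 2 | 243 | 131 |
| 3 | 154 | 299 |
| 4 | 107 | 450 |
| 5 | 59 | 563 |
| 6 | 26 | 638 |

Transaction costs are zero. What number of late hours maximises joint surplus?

2

Bargaining reaches the level where marginal profit last exceeds marginal disturbance cost.
That holds through level 2 (243 ≥ 131) but not at 3 (154 < 299).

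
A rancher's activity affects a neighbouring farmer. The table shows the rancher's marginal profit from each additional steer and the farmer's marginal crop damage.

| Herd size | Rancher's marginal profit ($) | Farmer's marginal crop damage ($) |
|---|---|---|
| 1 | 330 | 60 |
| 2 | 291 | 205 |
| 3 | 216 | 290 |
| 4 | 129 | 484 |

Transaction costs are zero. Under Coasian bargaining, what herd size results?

2

Bargaining reaches the level where marginal profit last exceeds marginal crop damage.
That holds through level 2 (291 ≥ 205) but not at 3 (216 < 290).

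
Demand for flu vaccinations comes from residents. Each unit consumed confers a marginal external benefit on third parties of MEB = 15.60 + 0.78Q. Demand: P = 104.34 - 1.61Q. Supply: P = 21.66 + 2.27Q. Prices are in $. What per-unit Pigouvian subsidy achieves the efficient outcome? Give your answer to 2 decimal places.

Social marginal benefit = demand + MEB = 119.94 - 0.83Q.
Set SMB = MC: 119.94 - 0.83Q = 21.66 + 2.27Q → Q* = 31.7032.
The Pigouvian subsidy equals MEB at Q*: 15.60 + 0.78×31.7032 = 40.3285.

subsidy = $40.33 per unit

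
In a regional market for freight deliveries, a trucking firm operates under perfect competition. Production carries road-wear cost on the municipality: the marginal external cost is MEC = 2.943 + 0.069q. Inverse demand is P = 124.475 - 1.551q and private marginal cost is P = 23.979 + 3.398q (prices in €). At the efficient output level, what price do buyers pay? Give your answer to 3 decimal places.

P = €94.323

Social marginal cost = private MC + MEC = 26.922 + 3.467q.
Set SMC = demand: 26.922 + 3.467q = 124.475 - 1.551q → q* = 19.4406.
Consumer price on the demand curve at q*: 124.475 − 1.551×19.4406 = 94.3226.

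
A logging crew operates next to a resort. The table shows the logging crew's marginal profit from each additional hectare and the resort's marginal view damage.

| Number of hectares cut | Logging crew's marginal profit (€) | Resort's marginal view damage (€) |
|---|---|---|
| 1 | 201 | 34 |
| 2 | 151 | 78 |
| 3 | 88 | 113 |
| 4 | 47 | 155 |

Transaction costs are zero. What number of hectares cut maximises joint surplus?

2

Bargaining reaches the level where marginal profit last exceeds marginal view damage.
That holds through level 2 (151 ≥ 78) but not at 3 (88 < 113).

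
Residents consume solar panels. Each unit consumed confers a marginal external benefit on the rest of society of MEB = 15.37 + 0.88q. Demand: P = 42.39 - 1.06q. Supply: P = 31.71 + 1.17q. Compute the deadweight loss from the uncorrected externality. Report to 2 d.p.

DWL = 142.06

Market equilibrium (private): 31.71 + 1.17q = 42.39 - 1.06q → q_m = 4.7892.
Social marginal benefit = demand + MEB = 57.76 - 0.18q.
Set SMB = MC: 57.76 - 0.18q = 31.71 + 1.17q → q* = 19.2963.
Height of the DWL triangle at q_m is SMB(q_m) − MC(q_m) = MEB(q_m) = 19.5845.
DWL = ½ × 14.5071 × 19.5845 = 142.0571.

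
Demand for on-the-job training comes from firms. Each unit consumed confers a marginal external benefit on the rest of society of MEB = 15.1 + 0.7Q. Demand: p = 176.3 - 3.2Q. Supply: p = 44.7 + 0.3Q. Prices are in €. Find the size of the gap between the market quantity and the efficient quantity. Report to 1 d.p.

14.8 units

Market equilibrium (private): 44.7 + 0.3Q = 176.3 - 3.2Q → Q_m = 37.6000.
Social marginal benefit = demand + MEB = 191.4 - 2.5Q.
Set SMB = MC: 191.4 - 2.5Q = 44.7 + 0.3Q → Q* = 52.3929.
Gap = |37.6000 − 52.3929| = 14.7929.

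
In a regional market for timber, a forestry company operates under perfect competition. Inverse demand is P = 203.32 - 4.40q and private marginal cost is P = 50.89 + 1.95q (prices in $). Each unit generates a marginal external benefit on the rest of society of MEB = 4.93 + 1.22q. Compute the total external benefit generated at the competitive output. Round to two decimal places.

$469.84

Market equilibrium (private): 50.89 + 1.95q = 203.32 - 4.40q → q_m = 24.0047.
Total external benefit = ∫₀^{q_m} (4.93 + 1.22q) dq = 4.93×24.0047 + ½×1.22×24.0047² = 469.8408.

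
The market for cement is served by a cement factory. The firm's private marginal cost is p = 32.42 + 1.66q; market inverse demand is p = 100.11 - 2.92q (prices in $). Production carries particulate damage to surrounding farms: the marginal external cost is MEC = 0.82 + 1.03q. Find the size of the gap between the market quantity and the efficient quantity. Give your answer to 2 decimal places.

2.86 units

Market equilibrium (private): 32.42 + 1.66q = 100.11 - 2.92q → q_m = 14.7795.
Social marginal cost = private MC + MEC = 33.24 + 2.69q.
Set SMC = demand: 33.24 + 2.69q = 100.11 - 2.92q → q* = 11.9198.
Gap = |14.7795 − 11.9198| = 2.8597.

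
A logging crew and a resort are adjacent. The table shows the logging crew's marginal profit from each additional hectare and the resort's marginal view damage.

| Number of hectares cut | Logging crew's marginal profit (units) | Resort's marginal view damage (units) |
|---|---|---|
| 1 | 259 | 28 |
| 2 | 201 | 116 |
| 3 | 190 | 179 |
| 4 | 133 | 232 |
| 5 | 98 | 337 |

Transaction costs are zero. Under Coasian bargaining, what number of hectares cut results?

Bargaining reaches the level where marginal profit last exceeds marginal view damage.
That holds through level 3 (190 ≥ 179) but not at 4 (133 < 232).

3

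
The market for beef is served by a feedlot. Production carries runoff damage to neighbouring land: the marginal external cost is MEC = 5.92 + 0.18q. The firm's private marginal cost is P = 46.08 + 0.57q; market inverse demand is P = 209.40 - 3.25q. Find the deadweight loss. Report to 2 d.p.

DWL = 23.17

Market equilibrium (private): 46.08 + 0.57q = 209.40 - 3.25q → q_m = 42.7539.
Social marginal cost = private MC + MEC = 52.00 + 0.75q.
Set SMC = demand: 52.00 + 0.75q = 209.40 - 3.25q → q* = 39.3500.
The welfare-loss triangle has base |q_m − q*| and height MEC(q_m) (the vertical gap between SMC and demand is zero at q* and MEC at q_m).
DWL = ½ × 3.4039 × 13.6157 = 23.1732.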